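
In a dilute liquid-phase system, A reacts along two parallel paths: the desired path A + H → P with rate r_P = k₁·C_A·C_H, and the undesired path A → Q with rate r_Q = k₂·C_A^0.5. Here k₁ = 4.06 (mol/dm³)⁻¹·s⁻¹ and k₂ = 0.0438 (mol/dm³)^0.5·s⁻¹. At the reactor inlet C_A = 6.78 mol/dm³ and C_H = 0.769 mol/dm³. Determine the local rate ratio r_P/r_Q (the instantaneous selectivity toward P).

S_{P/Q} = r_P/r_Q = (k₁·C_A·C_H)/(k₂·C_A^0.5) = (k₁/k₂)·C_A^0.5·C_H.
= (4.06×6.780×0.7690) / (0.0438×6.780^0.5) = 21.17/0.1140 = 186.

186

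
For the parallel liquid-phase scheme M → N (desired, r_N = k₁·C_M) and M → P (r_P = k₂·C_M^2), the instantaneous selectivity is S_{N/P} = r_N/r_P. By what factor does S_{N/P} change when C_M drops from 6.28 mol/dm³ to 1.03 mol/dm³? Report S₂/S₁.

6.10

S_{N/P} = (k₁/k₂)·C_M⁻¹, so S₂/S₁ = (C_{M,2}/C_{M,1})⁻¹.
= 6.28/1.03 = 6.10.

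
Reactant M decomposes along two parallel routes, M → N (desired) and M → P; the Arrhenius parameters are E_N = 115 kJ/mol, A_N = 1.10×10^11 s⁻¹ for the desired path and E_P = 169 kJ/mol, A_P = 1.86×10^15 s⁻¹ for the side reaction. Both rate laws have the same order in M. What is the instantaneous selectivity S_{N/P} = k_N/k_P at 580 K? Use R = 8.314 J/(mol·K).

4.32

k_N/k_P = (A_N/A_P)·exp[−(E_N−E_P)/(RT)] = (A_N/A_P)·exp[(E_P−E_N)/(RT)].
(E_P−E_N)/(RT) = (169−115)×10³/(8.314×580) = 54000/4822 = 11.20.
k_N/k_P = (1.10×10^11/1.86×10^15)·exp(11.20) = 5.914×10^-5 × 73013 = 4.32.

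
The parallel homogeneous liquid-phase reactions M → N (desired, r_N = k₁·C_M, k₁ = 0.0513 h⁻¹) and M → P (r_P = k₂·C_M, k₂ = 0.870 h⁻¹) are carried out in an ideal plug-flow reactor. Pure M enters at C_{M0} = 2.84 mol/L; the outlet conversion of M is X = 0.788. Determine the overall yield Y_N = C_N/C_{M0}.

0.0439

C_M = C_{M0}(1−X) = 0.6021 mol/L.
Both paths are first order in M, so the instantaneous fraction to N is constant: dC_N/d(−C_M) = k₁/(k₁+k₂) = 0.05568.
C_N = 0.05568·(C_{M0}−C_M) = 0.05568×2.238 = 0.125 mol/L.
Y_N = C_N/C_{M0} = 0.1246/2.84 = 0.0439.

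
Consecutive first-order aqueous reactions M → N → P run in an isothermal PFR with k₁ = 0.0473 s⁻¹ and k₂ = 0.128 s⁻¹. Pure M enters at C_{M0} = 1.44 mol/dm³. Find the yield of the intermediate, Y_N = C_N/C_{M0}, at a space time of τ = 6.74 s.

For first-order series with pure M initially, C_N(τ) = k₁C_{M0}/(k₂−k₁)·(e^(−k₁τ) − e^(−k₂τ)).
e^(−k₁τ) = e^(−0.0473×6.74) = e^(−0.3188) = 0.7270; e^(−k₂τ) = e^(−0.8627) = 0.4220.
C_N = 0.0473×1.44/(0.128−0.0473) × (0.7270−0.4220) = 0.8440×0.3050 = 0.2574 mol/dm³.
Y_N = C_N/C_{M0} = 0.2574/1.44 = 0.179.

0.179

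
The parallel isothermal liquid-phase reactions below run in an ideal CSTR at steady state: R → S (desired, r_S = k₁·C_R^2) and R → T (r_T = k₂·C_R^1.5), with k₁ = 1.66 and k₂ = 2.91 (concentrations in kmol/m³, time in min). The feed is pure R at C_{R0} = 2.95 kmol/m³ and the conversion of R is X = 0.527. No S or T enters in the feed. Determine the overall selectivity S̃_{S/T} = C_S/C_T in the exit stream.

Exit C_R = C_{R0}(1−X) = 2.95×0.473 = 1.395 kmol/m³.
Rates in a CSTR are evaluated at the outlet concentration: r_S = 1.66×1.395^2 = 3.232, r_T = 2.91×1.395^1.5 = 4.796.
Overall selectivity = C_S/C_T = r_Sτ/(r_Tτ) = r_S/r_T = 0.674.

0.674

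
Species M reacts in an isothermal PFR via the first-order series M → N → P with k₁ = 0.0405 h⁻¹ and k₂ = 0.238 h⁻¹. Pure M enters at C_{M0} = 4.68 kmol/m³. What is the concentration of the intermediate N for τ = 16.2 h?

0.478 kmol/m³

The intermediate concentration in a first-order A→B→C sequence is C_N = k₁C_{M0}(e^(−k₁τ) − e^(−k₂τ))/(k₂−k₁).
e^(−k₁τ) = e^(−0.0405×16.2) = e^(−0.6561) = 0.5189; e^(−k₂τ) = e^(−3.856) = 0.02116.
C_N = 0.0405×4.68/(0.238−0.0405) × (0.5189−0.02116) = 0.9597×0.4977 = 0.4777 kmol/m³.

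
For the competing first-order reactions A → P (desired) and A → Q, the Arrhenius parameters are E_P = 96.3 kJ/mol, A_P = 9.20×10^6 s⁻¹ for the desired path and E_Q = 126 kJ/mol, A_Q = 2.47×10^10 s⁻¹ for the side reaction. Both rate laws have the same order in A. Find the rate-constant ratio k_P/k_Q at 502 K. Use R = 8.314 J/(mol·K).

k_P/k_Q = (A_P/A_Q)·exp[−(E_P−E_Q)/(RT)] = (A_P/A_Q)·exp[(E_Q−E_P)/(RT)].
(E_Q−E_P)/(RT) = (126−96.3)×10³/(8.314×502) = 29700/4174 = 7.116.
k_P/k_Q = (9.20×10^6/2.47×10^10)·exp(7.116) = 3.725×10^-4 × 1232 = 0.459.

0.459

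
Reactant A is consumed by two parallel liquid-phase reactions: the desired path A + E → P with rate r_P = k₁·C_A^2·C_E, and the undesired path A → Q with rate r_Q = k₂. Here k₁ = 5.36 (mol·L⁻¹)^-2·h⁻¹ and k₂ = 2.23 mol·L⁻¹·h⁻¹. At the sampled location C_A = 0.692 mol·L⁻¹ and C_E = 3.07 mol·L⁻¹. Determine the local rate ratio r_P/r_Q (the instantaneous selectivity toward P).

3.53

S_{P/Q} = r_P/r_Q = (k₁·C_A^2·C_E)/(k₂) = (k₁/k₂)·C_A^2·C_E.
= (5.36×0.6920^2×3.070) / (2.23) = 7.880/2.230 = 3.53.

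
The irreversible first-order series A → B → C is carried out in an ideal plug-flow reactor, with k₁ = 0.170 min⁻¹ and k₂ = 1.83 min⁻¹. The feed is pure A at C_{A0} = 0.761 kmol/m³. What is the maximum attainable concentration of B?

0.0554 kmol/m³

Evaluating C_B at τ_opt = ln(k₂/k₁)/(k₂−k₁) gives C_{B,max}/C_{A0} = (k₁/k₂)^[k₂/(k₂−k₁)].
= (0.170/1.83)^(1.83/(1.83−0.170)) = (0.09290)^(1.102) = 0.07283.
C_{B,max} = 0.07283×0.761 = 0.0554 kmol/m³.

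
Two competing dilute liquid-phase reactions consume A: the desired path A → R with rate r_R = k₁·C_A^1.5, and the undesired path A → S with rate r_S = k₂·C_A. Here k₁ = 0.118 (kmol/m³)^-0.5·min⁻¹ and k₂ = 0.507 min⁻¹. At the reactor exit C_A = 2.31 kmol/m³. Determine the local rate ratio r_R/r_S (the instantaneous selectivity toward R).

0.354

S_{R/S} = r_R/r_S = (k₁·C_A^1.5)/(k₂·C_A) = (k₁/k₂)·C_A^0.5.
= (0.118×2.310^1.5) / (0.507×2.310) = 0.4143/1.171 = 0.354.
Since the desired path is higher order in A, keeping C_A high (PFR or concentrated feed) favours R.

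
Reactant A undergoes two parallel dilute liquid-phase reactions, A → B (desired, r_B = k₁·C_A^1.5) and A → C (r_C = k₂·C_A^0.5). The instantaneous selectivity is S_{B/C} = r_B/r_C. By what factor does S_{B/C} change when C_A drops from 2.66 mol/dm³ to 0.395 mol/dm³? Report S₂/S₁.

S_{B/C} = (k₁/k₂)·C_A, so S₂/S₁ = (C_{A,2}/C_{A,1}).
= 0.395/2.66 = 0.148.

0.148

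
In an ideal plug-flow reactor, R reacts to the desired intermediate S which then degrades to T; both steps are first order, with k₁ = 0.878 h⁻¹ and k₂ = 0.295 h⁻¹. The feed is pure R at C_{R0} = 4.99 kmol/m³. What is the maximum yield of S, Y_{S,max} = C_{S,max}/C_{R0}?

For a first-order series the maximum intermediate yield is C_{S,max}/C_{R0} = (k₁/k₂)^[k₂/(k₂−k₁)].
= (0.878/0.295)^(0.295/(0.295−0.878)) = (2.976)^(-0.5060) = 0.5759.

0.576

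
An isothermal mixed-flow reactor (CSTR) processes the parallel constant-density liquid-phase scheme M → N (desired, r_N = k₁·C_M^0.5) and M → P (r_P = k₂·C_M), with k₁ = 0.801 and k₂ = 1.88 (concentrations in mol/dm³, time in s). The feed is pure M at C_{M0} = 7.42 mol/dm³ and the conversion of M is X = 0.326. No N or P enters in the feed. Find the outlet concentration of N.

0.387 mol/dm³

Exit C_M = C_{M0}(1−X) = 7.42×0.674 = 5.001 mol/dm³.
In a CSTR the entire volume is at exit conditions, so r_N = 0.801×5.001^0.5 = 1.791 and r_P = 1.88×5.001 = 9.402.
Fraction of consumed M going to N: r_N/(r_N+r_P) = 0.1600.
C_N = 0.1600·C_{M0}·X = 0.1600×7.42×0.326 = 0.387 mol/dm³.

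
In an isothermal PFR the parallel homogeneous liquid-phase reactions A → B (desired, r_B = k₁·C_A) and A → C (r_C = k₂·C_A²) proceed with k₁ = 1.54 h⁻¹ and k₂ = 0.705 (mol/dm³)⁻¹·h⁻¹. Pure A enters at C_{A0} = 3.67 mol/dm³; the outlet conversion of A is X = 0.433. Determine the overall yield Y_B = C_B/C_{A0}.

0.188

C_A = C_{A0}(1−X) = 2.081 mol/dm³.
Along a PFR/batch, dC_B/dC_A = −r_B/(r_B+r_C) = −k₁/(k₁+k₂·C_A).
Integrating from C_{A0} to C_A: C_B = (1.54/0.705)·ln[(1.54+0.705·3.67)/(1.54+0.705·2.08)] = 2.184·ln(4.127/3.007) = 0.6918 mol/dm³.
Y_B = C_B/C_{A0} = 0.6918/3.67 = 0.188.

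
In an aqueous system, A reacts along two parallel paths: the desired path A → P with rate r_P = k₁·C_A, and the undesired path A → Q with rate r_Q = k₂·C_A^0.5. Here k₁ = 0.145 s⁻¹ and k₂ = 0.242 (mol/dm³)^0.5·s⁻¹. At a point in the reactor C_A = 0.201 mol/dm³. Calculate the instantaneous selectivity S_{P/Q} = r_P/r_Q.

0.269

S_{P/Q} = r_P/r_Q = (k₁·C_A)/(k₂·C_A^0.5) = (k₁/k₂)·C_A^0.5.
= (0.145×0.2010) / (0.242×0.2010^0.5) = 0.02915/0.1085 = 0.269.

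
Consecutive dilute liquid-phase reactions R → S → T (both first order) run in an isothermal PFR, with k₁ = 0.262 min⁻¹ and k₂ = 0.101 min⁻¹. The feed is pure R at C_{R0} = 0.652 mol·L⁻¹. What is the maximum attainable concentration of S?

0.359 mol·L⁻¹

At the optimum, C_{S,max}/C_{R0} = (k₁/k₂)^[k₂/(k₂−k₁)].
= (0.262/0.101)^(0.101/(0.101−0.262)) = (2.594)^(-0.6273) = 0.5499.
C_{S,max} = 0.5499×0.652 = 0.359 mol·L⁻¹.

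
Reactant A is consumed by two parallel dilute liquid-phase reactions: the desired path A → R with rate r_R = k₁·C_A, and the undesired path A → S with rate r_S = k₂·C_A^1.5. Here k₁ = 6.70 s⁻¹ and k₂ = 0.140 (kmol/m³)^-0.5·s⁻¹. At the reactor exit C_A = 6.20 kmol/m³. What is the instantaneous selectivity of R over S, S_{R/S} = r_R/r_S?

S_{R/S} = r_R/r_S = (k₁·C_A)/(k₂·C_A^1.5) = (k₁/k₂)·C_A^-0.5.
= (6.70×6.200) / (0.140×6.200^1.5) = 41.54/2.161 = 19.2.

19.2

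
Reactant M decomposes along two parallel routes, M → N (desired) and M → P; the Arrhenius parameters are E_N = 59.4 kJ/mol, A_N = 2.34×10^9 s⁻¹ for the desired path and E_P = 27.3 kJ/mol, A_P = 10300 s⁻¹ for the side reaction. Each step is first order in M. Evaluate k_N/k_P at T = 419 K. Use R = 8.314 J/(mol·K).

Since both paths have the same order in M, the concentration cancels and S_{N/P} = k_N/k_P = (A_N/A_P)·exp[(E_P−E_N)/(RT)].
(E_P−E_N)/(RT) = (27.3−59.4)×10³/(8.314×419) = -32100/3484 = -9.215.
k_N/k_P = (2.34×10^9/10300)·exp(-9.215) = 2.272×10^5 × 9.957×10^-5 = 22.6.
Since E_N > E_P, raising the temperature improves selectivity toward N.

22.6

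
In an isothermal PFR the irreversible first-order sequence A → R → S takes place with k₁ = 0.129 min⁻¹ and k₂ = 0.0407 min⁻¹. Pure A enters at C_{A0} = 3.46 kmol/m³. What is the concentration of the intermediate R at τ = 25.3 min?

For first-order series with pure A initially, C_R(τ) = k₁C_{A0}/(k₂−k₁)·(e^(−k₁τ) − e^(−k₂τ)).
e^(−k₁τ) = e^(−0.129×25.3) = e^(−3.264) = 0.03825; e^(−k₂τ) = e^(−1.030) = 0.3571.
C_R = 0.129×3.46/(0.0407−0.129) × (0.03825−0.3571) = (-5.055)×(-0.3189) = 1.612 kmol/m³.

1.61 kmol/m³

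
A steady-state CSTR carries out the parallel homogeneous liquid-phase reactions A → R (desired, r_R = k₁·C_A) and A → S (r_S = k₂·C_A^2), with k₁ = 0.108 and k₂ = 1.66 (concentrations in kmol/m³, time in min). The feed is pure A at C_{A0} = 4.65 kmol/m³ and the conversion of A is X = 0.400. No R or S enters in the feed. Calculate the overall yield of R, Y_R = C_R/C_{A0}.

0.00912

Exit C_A = C_{A0}(1−X) = 4.65×0.600 = 2.790 kmol/m³.
Rates in a CSTR are evaluated at the outlet concentration: r_R = 0.108×2.790 = 0.3013, r_S = 1.66×2.790^2 = 12.92.
Fraction of consumed A going to R: r_R/(r_R+r_S) = 0.02279.
C_R = 0.02279·C_{A0}·X = 0.02279×4.65×0.400 = 0.0424 kmol/m³; Y_R = C_R/C_{A0} = 0.00912.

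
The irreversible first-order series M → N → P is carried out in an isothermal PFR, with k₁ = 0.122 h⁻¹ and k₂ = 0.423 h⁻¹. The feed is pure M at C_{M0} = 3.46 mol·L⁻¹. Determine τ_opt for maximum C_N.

4.13 h

The intermediate peaks when r₁ = r₂, i.e. k₁e^(−k₁τ) = k₂e^(−k₂τ), giving τ_opt = ln(k₂/k₁)/(k₂−k₁).
= ln(0.423/0.122)/(0.423−0.122) = ln(3.467)/0.3010 = 1.243/0.3010 = 4.13 h.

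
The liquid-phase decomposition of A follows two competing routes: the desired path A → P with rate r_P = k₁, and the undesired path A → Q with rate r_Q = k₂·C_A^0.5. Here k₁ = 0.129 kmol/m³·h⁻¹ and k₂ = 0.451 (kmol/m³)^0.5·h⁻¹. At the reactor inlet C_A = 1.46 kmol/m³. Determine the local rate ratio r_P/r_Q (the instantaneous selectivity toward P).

0.237

S_{P/Q} = r_P/r_Q = (k₁)/(k₂·C_A^0.5) = (k₁/k₂)·C_A^-0.5.
= (0.129) / (0.451×1.460^0.5) = 0.1290/0.5449 = 0.237.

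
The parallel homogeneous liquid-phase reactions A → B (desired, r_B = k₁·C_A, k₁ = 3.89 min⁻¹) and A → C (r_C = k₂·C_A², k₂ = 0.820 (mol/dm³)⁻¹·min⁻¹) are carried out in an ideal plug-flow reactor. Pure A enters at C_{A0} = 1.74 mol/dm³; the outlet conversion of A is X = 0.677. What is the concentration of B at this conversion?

0.951 mol/dm³

C_A = C_{A0}(1−X) = 0.5620 mol/dm³.
Along a PFR/batch, dC_B/dC_A = −r_B/(r_B+r_C) = −k₁/(k₁+k₂·C_A).
Integrating from C_{A0} to C_A: C_B = (3.89/0.820)·ln[(3.89+0.820·1.74)/(3.89+0.820·0.562)] = 4.744·ln(5.317/4.351) = 0.9511 mol/dm³.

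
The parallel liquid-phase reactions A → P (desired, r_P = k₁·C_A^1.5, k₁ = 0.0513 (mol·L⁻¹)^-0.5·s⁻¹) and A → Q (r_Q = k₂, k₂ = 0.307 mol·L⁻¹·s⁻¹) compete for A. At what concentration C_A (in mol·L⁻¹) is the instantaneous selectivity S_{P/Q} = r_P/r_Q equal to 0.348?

1.63 mol·L⁻¹

S_{P/Q} = (k₁/k₂)·C_A^1.5 ⇒ C_A = (S·k₂/k₁)^(1/1.5).
= (0.348×0.307/0.0513)^(0.6667) = (2.083)^(0.6667) = 1.63 mol·L⁻¹.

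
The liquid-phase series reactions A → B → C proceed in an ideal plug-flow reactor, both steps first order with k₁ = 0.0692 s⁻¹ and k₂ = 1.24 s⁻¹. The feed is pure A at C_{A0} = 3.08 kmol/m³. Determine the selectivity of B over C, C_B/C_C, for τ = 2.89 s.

Solving the coupled first-order balances gives C_B(τ) = [k₁/(k₂−k₁)]·C_{A0}·(e^(−k₁τ) − e^(−k₂τ)).
e^(−k₁τ) = e^(−0.0692×2.89) = e^(−0.2000) = 0.8187; e^(−k₂τ) = e^(−3.584) = 0.02778.
C_B = 0.0692×3.08/(1.24−0.0692) × (0.8187−0.02778) = 0.1820×0.7910 = 0.1440 kmol/m³.
C_A = C_{A0}e^(−k₁τ) = 2.522 kmol/m³, so C_C = C_{A0}−C_A−C_B = 0.4143 kmol/m³; C_B/C_C = 0.348.

0.348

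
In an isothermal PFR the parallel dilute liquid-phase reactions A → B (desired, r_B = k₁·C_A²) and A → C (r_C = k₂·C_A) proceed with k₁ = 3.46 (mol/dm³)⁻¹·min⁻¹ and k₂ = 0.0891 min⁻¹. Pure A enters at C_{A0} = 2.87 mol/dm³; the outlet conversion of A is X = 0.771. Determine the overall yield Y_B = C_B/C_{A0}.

C_A = C_{A0}(1−X) = 0.6572 mol/dm³.
Along a PFR/batch, dC_C/dC_A = −r_C/(r_B+r_C) = −k₂/(k₂+k₁·C_A).
Integrating from C_{A0} to C_A: C_C = (0.0891/3.46)·ln[(0.0891+3.46·2.87)/(0.0891+3.46·0.657)] = 0.02575·ln(10.02/2.363) = 0.03720 mol/dm³.
Then C_B = (C_{A0}−C_A) − C_C = 2.213 − 0.03720 = 2.176 mol/dm³.
Y_B = C_B/C_{A0} = 2.176/2.87 = 0.758.

0.758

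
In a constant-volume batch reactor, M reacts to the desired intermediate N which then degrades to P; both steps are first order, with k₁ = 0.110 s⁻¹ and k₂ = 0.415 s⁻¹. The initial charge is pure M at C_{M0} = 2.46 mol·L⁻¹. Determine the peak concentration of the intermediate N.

At the optimum, C_{N,max}/C_{M0} = (k₁/k₂)^[k₂/(k₂−k₁)].
= (0.110/0.415)^(0.415/(0.415−0.110)) = (0.2651)^(1.361) = 0.1642.
C_{N,max} = 0.1642×2.46 = 0.404 mol·L⁻¹.

0.404 mol·L⁻¹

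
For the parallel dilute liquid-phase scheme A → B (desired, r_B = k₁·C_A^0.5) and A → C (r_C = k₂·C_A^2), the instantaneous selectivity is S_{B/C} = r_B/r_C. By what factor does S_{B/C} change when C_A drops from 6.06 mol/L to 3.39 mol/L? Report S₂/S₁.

S_{B/C} = (k₁/k₂)·C_A^-1.5, so S₂/S₁ = (C_{A,2}/C_{A,1})^-1.5.
= (3.39/6.06)^(-1.5) = (0.5594)^(-1.5) = 2.39.
Selectivity toward B rises as C_A falls — low-concentration operation is favoured.

2.39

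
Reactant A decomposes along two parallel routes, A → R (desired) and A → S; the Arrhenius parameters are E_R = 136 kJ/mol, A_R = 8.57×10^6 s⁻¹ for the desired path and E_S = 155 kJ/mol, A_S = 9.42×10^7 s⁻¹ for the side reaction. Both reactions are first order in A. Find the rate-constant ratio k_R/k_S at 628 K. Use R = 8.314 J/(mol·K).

Since both paths have the same order in A, the concentration cancels and S_{R/S} = k_R/k_S = (A_R/A_S)·exp[(E_S−E_R)/(RT)].
(E_S−E_R)/(RT) = (155−136)×10³/(8.314×628) = 19000/5221 = 3.639.
k_R/k_S = (8.57×10^6/9.42×10^7)·exp(3.639) = 0.09098 × 38.05 = 3.46.
Since E_R < E_S, lowering the temperature improves selectivity toward R.

3.46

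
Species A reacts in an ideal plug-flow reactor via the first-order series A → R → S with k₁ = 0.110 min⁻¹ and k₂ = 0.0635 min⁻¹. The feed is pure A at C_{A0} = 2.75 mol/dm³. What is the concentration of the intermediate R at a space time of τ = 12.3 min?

1.30 mol/dm³

The intermediate concentration in a first-order A→B→C sequence is C_R = k₁C_{A0}(e^(−k₁τ) − e^(−k₂τ))/(k₂−k₁).
e^(−k₁τ) = e^(−0.110×12.3) = e^(−1.353) = 0.2585; e^(−k₂τ) = e^(−0.7811) = 0.4579.
C_R = 0.110×2.75/(0.0635−0.110) × (0.2585−0.4579) = (-6.505)×(-0.1995) = 1.298 mol/dm³.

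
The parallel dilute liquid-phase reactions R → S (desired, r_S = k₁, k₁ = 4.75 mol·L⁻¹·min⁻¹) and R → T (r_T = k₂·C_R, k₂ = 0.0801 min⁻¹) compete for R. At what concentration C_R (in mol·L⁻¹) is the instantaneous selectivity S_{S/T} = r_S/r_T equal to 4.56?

S_{S/T} = (k₁/k₂)·C_R⁻¹ ⇒ C_R = (S·k₂/k₁)^(-1).
= (4.56×0.0801/4.75)^(-1) = (0.07690)^(-1) = 13.0 mol·L⁻¹.

13.0 mol·L⁻¹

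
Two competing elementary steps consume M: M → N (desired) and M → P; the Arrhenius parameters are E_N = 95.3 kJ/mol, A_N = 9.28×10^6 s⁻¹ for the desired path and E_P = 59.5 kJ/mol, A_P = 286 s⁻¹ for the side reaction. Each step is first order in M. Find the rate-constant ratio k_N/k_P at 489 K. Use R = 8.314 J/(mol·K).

4.86

Since both paths have the same order in M, the concentration cancels and S_{N/P} = k_N/k_P = (A_N/A_P)·exp[(E_P−E_N)/(RT)].
(E_P−E_N)/(RT) = (59.5−95.3)×10³/(8.314×489) = -35800/4066 = -8.806.
k_N/k_P = (9.28×10^6/286)·exp(-8.806) = 32448 × 1.499×10^-4 = 4.86.
Since E_N > E_P, raising the temperature improves selectivity toward N.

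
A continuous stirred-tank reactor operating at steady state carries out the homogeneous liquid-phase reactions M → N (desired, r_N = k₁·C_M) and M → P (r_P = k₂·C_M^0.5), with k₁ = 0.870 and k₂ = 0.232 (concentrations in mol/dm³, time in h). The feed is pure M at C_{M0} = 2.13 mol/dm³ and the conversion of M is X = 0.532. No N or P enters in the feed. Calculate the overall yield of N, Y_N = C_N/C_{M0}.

Exit C_M = C_{M0}(1−X) = 2.13×0.468 = 0.9968 mol/dm³.
In a CSTR the entire volume is at exit conditions, so r_N = 0.870×0.9968 = 0.8673 and r_P = 0.232×0.9968^0.5 = 0.2316.
Fraction of consumed M going to N: r_N/(r_N+r_P) = 0.7892.
C_N = 0.7892·C_{M0}·X = 0.7892×2.13×0.532 = 0.894 mol/dm³; Y_N = C_N/C_{M0} = 0.420.

0.420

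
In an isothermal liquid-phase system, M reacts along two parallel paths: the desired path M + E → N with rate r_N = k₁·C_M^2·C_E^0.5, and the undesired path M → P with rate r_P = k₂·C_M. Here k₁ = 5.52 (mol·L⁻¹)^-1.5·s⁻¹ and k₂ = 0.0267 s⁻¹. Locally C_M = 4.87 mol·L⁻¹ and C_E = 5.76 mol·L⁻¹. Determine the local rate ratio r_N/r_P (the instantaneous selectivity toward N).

S_{N/P} = r_N/r_P = (k₁·C_M^2·C_E^0.5)/(k₂·C_M) = (k₁/k₂)·C_M·C_E^0.5.
= (5.52×4.870^2×5.760^0.5) / (0.0267×4.870) = 314.2/0.1300 = 2416.
Since the desired path is higher order in M, keeping C_M high (PFR or concentrated feed) favours N.

2416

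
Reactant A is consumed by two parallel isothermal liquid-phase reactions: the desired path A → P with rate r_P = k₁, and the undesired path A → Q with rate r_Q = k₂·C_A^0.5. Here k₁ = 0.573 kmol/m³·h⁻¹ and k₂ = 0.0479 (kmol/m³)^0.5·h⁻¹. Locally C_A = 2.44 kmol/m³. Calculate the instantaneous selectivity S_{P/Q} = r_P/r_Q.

7.66

S_{P/Q} = r_P/r_Q = (k₁)/(k₂·C_A^0.5) = (k₁/k₂)·C_A^-0.5.
= (0.573) / (0.0479×2.440^0.5) = 0.5730/0.07482 = 7.66.
The undesired path is higher order in A, so low C_A (CSTR or dilute feed) favours P.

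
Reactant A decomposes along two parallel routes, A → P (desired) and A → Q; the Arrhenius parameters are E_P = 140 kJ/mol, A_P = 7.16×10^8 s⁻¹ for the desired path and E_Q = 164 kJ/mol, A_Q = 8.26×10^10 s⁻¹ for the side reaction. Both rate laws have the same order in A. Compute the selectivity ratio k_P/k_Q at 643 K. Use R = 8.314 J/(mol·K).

Since both paths have the same order in A, the concentration cancels and S_{P/Q} = k_P/k_Q = (A_P/A_Q)·exp[(E_Q−E_P)/(RT)].
(E_Q−E_P)/(RT) = (164−140)×10³/(8.314×643) = 24000/5346 = 4.489.
k_P/k_Q = (7.16×10^8/8.26×10^10)·exp(4.489) = 0.008668 × 89.07 = 0.772.

0.772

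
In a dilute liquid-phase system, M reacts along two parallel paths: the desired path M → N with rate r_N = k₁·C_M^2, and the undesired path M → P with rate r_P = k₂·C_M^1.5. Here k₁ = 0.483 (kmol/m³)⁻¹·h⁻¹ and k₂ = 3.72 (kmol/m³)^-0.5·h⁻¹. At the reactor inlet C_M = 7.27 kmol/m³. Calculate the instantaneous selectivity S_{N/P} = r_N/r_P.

S_{N/P} = r_N/r_P = (k₁·C_M^2)/(k₂·C_M^1.5) = (k₁/k₂)·C_M^0.5.
= (0.483×7.270^2) / (3.72×7.270^1.5) = 25.53/72.92 = 0.350.
Since the desired path is higher order in M, keeping C_M high (PFR or concentrated feed) favours N.

0.350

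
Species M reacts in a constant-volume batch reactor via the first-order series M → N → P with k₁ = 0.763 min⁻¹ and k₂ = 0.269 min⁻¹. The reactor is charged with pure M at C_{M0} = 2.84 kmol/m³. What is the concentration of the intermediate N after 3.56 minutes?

Solving the coupled first-order balances gives C_N(t) = [k₁/(k₂−k₁)]·C_{M0}·(e^(−k₁t) − e^(−k₂t)).
e^(−k₁t) = e^(−0.763×3.56) = e^(−2.716) = 0.06612; e^(−k₂t) = e^(−0.9576) = 0.3838.
C_N = 0.763×2.84/(0.269−0.763) × (0.06612−0.3838) = (-4.386)×(-0.3177) = 1.393 kmol/m³.

1.39 kmol/m³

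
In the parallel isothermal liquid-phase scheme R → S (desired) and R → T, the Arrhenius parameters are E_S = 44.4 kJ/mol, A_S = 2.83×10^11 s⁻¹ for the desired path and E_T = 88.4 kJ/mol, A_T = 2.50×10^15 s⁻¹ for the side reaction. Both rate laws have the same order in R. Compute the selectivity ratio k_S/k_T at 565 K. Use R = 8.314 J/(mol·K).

k_S/k_T = (A_S/A_T)·exp[−(E_S−E_T)/(RT)] = (A_S/A_T)·exp[(E_T−E_S)/(RT)].
(E_T−E_S)/(RT) = (88.4−44.4)×10³/(8.314×565) = 44000/4697 = 9.367.
k_S/k_T = (2.83×10^11/2.50×10^15)·exp(9.367) = 1.132×10^-4 × 11694 = 1.32.

1.32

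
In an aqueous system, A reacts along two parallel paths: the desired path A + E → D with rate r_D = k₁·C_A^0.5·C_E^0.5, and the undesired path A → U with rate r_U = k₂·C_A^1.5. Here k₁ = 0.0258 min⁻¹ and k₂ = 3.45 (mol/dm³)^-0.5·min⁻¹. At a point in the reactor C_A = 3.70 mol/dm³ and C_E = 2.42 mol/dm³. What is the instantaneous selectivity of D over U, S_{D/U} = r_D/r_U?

0.00314

S_{D/U} = r_D/r_U = (k₁·C_A^0.5·C_E^0.5)/(k₂·C_A^1.5) = (k₁/k₂)·C_A⁻¹·C_E^0.5.
= (0.0258×3.700^0.5×2.420^0.5) / (3.45×3.700^1.5) = 0.07720/24.55 = 0.00314.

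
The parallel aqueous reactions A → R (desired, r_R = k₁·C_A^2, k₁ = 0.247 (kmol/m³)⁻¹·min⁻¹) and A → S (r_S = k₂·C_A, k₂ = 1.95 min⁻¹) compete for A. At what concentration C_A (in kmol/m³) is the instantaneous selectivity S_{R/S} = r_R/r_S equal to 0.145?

S_{R/S} = (k₁/k₂)·C_A ⇒ C_A = S·k₂/k₁.
= 0.145×1.95/0.247 = 1.14 kmol/m³.

1.14 kmol/m³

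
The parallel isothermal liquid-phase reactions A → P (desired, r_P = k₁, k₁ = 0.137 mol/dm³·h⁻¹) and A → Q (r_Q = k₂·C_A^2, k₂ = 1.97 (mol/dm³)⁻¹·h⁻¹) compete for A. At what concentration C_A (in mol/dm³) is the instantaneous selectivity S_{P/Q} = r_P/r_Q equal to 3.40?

S_{P/Q} = (k₁/k₂)·C_A^-2 ⇒ C_A = (S·k₂/k₁)^(-0.5).
= (3.40×1.97/0.137)^(-0.5) = (48.89)^(-0.5) = 0.143 mol/dm³.

0.143 mol/dm³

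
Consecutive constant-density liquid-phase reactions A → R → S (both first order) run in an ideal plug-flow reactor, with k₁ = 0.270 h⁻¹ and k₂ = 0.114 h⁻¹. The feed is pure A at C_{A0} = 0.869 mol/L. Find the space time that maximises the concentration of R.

5.53 h

The intermediate peaks when r₁ = r₂, i.e. k₁e^(−k₁τ) = k₂e^(−k₂τ), giving τ_opt = ln(k₂/k₁)/(k₂−k₁).
= ln(0.114/0.270)/(0.114−0.270) = ln(0.4222)/-0.1560 = -0.8622/-0.1560 = 5.53 h.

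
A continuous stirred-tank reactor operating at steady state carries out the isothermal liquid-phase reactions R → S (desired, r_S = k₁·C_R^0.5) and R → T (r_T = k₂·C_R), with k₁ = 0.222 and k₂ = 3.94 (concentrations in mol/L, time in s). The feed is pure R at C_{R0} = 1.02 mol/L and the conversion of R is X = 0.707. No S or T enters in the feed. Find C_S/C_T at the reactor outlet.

Exit C_R = C_{R0}(1−X) = 1.02×0.293 = 0.2989 mol/L.
A CSTR operates uniformly at the exit composition, giving r_S = 0.1214 and r_T = 1.178 (each k·C_R^n at C_R = 0.2989).
Overall selectivity = C_S/C_T = r_Sτ/(r_Tτ) = r_S/r_T = 0.103.

0.103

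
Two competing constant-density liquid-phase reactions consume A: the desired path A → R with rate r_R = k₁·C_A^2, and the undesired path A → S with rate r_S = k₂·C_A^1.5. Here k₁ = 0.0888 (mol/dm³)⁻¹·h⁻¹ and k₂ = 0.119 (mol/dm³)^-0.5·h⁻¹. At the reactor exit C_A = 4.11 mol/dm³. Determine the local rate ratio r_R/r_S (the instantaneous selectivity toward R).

S_{R/S} = r_R/r_S = (k₁·C_A^2)/(k₂·C_A^1.5) = (k₁/k₂)·C_A^0.5.
= (0.0888×4.110^2) / (0.119×4.110^1.5) = 1.500/0.9915 = 1.51.
Since the desired path is higher order in A, keeping C_A high (PFR or concentrated feed) favours R.

1.51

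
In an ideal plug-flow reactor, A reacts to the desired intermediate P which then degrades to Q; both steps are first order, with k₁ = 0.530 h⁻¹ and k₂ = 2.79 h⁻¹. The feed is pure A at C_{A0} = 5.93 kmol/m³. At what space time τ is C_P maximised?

0.735 h

Setting dC_P/dτ = 0 gives τ_opt = ln(k₂/k₁)/(k₂−k₁).
= ln(2.79/0.530)/(2.79−0.530) = ln(5.264)/2.260 = 1.661/2.260 = 0.735 h.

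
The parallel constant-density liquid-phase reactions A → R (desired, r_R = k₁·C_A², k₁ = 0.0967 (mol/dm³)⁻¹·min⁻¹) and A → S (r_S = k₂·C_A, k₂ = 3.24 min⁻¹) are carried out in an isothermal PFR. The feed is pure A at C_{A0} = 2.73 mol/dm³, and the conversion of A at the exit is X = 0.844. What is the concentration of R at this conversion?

0.103 mol/dm³

C_A = C_{A0}(1−X) = 0.4259 mol/dm³.
Along a PFR/batch, dC_S/dC_A = −r_S/(r_R+r_S) = −k₂/(k₂+k₁·C_A).
Integrating from C_{A0} to C_A: C_S = (3.24/0.0967)·ln[(3.24+0.0967·2.73)/(3.24+0.0967·0.426)] = 33.51·ln(3.504/3.281) = 2.201 mol/dm³.
Then C_R = (C_{A0}−C_A) − C_S = 2.304 − 2.201 = 0.1028 mol/dm³.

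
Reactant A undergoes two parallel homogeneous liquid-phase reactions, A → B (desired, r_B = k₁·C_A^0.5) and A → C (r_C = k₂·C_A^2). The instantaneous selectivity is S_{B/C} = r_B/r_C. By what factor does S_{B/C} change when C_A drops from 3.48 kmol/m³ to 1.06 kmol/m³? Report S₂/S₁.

5.95

S_{B/C} = (k₁/k₂)·C_A^-1.5, so S₂/S₁ = (C_{A,2}/C_{A,1})^-1.5.
= (1.06/3.48)^(-1.5) = (0.3046)^(-1.5) = 5.95.
Selectivity toward B rises as C_A falls — low-concentration operation is favoured.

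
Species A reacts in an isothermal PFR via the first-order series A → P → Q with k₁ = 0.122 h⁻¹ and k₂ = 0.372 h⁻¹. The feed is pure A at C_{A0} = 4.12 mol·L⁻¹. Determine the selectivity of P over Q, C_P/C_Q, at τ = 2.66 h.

The intermediate concentration in a first-order A→B→C sequence is C_P = k₁C_{A0}(e^(−k₁τ) − e^(−k₂τ))/(k₂−k₁).
e^(−k₁τ) = e^(−0.122×2.66) = e^(−0.3245) = 0.7229; e^(−k₂τ) = e^(−0.9895) = 0.3718.
C_P = 0.122×4.12/(0.372−0.122) × (0.7229−0.3718) = 2.011×0.3511 = 0.7059 mol·L⁻¹.
C_A = C_{A0}e^(−k₁τ) = 2.978 mol·L⁻¹, so C_Q = C_{A0}−C_A−C_P = 0.4358 mol·L⁻¹; C_P/C_Q = 1.62.

1.62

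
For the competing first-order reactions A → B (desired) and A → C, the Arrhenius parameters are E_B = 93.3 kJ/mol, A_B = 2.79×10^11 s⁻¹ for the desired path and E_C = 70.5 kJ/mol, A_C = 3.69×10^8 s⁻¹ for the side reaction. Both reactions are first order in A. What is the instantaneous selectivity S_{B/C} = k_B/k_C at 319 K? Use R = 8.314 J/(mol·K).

0.140

Since both paths have the same order in A, the concentration cancels and S_{B/C} = k_B/k_C = (A_B/A_C)·exp[(E_C−E_B)/(RT)].
(E_C−E_B)/(RT) = (70.5−93.3)×10³/(8.314×319) = -22800/2652 = -8.597.
k_B/k_C = (2.79×10^11/3.69×10^8)·exp(-8.597) = 756.1 × 1.847×10^-4 = 0.140.
Since E_B > E_C, raising the temperature improves selectivity toward B.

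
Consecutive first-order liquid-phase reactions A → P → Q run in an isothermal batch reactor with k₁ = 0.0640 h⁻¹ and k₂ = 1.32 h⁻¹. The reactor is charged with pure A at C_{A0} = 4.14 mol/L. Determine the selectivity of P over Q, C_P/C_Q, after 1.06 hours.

The intermediate concentration in a first-order A→B→C sequence is C_P = k₁C_{A0}(e^(−k₁t) − e^(−k₂t))/(k₂−k₁).
e^(−k₁t) = e^(−0.0640×1.06) = e^(−0.06784) = 0.9344; e^(−k₂t) = e^(−1.399) = 0.2468.
C_P = 0.0640×4.14/(1.32−0.0640) × (0.9344−0.2468) = 0.2110×0.6876 = 0.1451 mol/L.
C_A = C_{A0}e^(−k₁t) = 3.868 mol/L, so C_Q = C_{A0}−C_A−C_P = 0.1265 mol/L; C_P/C_Q = 1.15.

1.15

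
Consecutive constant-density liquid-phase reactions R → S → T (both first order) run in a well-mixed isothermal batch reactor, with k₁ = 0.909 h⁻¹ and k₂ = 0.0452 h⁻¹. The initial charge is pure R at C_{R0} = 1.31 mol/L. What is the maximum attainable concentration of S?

1.12 mol/L

At the optimum, C_{S,max}/C_{R0} = (k₁/k₂)^[k₂/(k₂−k₁)].
= (0.909/0.0452)^(0.0452/(0.0452−0.909)) = (20.11)^(-0.05233) = 0.8547.
C_{S,max} = 0.8547×1.31 = 1.12 mol/L.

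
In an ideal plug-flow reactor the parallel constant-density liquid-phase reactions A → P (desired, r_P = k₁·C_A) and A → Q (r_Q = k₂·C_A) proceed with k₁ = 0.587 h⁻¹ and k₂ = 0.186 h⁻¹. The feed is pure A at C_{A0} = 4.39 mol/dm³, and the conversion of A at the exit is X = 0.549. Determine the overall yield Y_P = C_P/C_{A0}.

C_A = C_{A0}(1−X) = 1.980 mol/dm³.
Both paths are first order in A, so the instantaneous fraction to P is constant: dC_P/d(−C_A) = k₁/(k₁+k₂) = 0.7594.
C_P = 0.7594·(C_{A0}−C_A) = 0.7594×2.410 = 1.83 mol/dm³.
Y_P = C_P/C_{A0} = 1.830/4.39 = 0.417.

0.417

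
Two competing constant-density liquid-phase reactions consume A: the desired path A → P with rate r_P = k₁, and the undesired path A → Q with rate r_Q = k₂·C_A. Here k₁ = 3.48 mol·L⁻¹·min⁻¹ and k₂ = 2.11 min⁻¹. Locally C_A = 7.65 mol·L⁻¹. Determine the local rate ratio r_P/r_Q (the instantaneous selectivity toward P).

0.216

S_{P/Q} = r_P/r_Q = (k₁)/(k₂·C_A) = (k₁/k₂)·C_A⁻¹.
= (3.48) / (2.11×7.650) = 3.480/16.14 = 0.216.
The undesired path is higher order in A, so low C_A (CSTR or dilute feed) favours P.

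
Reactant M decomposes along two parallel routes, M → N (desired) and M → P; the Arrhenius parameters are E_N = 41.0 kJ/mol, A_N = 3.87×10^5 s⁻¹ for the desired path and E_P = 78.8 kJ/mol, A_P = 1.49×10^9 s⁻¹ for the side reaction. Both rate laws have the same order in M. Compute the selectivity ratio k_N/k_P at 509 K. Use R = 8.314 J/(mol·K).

k_N/k_P = (A_N/A_P)·exp[−(E_N−E_P)/(RT)] = (A_N/A_P)·exp[(E_P−E_N)/(RT)].
(E_P−E_N)/(RT) = (78.8−41.0)×10³/(8.314×509) = 37800/4232 = 8.932.
k_N/k_P = (3.87×10^5/1.49×10^9)·exp(8.932) = 2.597×10^-4 × 7573 = 1.97.

1.97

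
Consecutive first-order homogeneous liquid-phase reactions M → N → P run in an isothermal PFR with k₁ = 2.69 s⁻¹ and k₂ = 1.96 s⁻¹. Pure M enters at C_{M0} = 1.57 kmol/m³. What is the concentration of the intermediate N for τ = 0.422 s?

The intermediate concentration in a first-order A→B→C sequence is C_N = k₁C_{M0}(e^(−k₁τ) − e^(−k₂τ))/(k₂−k₁).
e^(−k₁τ) = e^(−2.69×0.422) = e^(−1.135) = 0.3214; e^(−k₂τ) = e^(−0.8271) = 0.4373.
C_N = 2.69×1.57/(1.96−2.69) × (0.3214−0.4373) = (-5.785)×(-0.1159) = 0.6708 kmol/m³.

0.671 kmol/m³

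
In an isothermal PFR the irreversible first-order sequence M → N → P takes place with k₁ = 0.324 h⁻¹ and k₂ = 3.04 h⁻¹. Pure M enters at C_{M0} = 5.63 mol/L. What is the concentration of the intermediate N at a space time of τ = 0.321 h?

0.352 mol/L

For first-order series with pure M initially, C_N(τ) = k₁C_{M0}/(k₂−k₁)·(e^(−k₁τ) − e^(−k₂τ)).
e^(−k₁τ) = e^(−0.324×0.321) = e^(−0.1040) = 0.9012; e^(−k₂τ) = e^(−0.9758) = 0.3769.
C_N = 0.324×5.63/(3.04−0.324) × (0.9012−0.3769) = 0.6716×0.5243 = 0.3522 mol/L.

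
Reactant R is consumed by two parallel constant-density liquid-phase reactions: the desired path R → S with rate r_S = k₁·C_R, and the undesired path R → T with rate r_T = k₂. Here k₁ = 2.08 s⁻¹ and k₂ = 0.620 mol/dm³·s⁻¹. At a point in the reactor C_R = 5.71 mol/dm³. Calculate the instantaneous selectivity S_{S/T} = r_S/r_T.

S_{S/T} = r_S/r_T = (k₁·C_R)/(k₂) = (k₁/k₂)·C_R.
= (2.08×5.710) / (0.620) = 11.88/0.6200 = 19.2.

19.2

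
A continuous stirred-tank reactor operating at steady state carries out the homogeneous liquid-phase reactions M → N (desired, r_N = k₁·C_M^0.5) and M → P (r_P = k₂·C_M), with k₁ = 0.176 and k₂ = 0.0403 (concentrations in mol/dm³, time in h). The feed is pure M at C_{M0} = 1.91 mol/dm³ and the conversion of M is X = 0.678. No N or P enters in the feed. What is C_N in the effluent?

Exit C_M = C_{M0}(1−X) = 1.91×0.322 = 0.6150 mol/dm³.
Rates in a CSTR are evaluated at the outlet concentration: r_N = 0.176×0.6150^0.5 = 0.1380, r_P = 0.0403×0.6150 = 0.02479.
Fraction of consumed M going to N: r_N/(r_N+r_P) = 0.8478.
C_N = 0.8478·C_{M0}·X = 0.8478×1.91×0.678 = 1.10 mol/dm³.

1.10 mol/dm³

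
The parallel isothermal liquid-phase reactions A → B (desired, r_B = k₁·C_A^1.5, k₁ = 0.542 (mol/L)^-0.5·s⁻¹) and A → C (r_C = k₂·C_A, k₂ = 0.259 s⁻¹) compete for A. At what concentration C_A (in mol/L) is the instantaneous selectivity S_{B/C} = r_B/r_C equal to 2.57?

1.51 mol/L

S_{B/C} = (k₁/k₂)·C_A^0.5 ⇒ C_A = (S·k₂/k₁)^(2).
= (2.57×0.259/0.542)^(2) = (1.228)^(2) = 1.51 mol/L.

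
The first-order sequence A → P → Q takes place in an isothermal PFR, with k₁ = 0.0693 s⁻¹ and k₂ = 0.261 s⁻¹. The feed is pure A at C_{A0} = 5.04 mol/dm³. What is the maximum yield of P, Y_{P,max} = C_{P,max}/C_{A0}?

0.164

At the optimum, C_{P,max}/C_{A0} = (k₁/k₂)^[k₂/(k₂−k₁)].
= (0.0693/0.261)^(0.261/(0.261−0.0693)) = (0.2655)^(1.362) = 0.1644.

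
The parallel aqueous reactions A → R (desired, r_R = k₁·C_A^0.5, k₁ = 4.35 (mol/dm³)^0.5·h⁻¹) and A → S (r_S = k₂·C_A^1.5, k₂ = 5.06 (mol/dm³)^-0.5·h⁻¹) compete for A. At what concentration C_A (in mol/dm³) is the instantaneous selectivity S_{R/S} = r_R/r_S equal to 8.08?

S_{R/S} = (k₁/k₂)·C_A⁻¹ ⇒ C_A = (S·k₂/k₁)^(-1).
= (8.08×5.06/4.35)^(-1) = (9.399)^(-1) = 0.106 mol/dm³.

0.106 mol/dm³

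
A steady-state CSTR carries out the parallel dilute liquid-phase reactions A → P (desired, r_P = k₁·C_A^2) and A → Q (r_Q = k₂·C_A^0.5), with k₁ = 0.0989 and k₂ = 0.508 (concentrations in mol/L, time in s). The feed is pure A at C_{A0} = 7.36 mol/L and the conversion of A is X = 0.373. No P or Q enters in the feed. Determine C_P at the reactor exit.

Exit C_A = C_{A0}(1−X) = 7.36×0.627 = 4.615 mol/L.
A CSTR operates uniformly at the exit composition, giving r_P = 2.106 and r_Q = 1.091 (each k·C_A^n at C_A = 4.615).
Fraction of consumed A going to P: r_P/(r_P+r_Q) = 0.6587.
C_P = 0.6587·C_{A0}·X = 0.6587×7.36×0.373 = 1.81 mol/L.

1.81 mol/L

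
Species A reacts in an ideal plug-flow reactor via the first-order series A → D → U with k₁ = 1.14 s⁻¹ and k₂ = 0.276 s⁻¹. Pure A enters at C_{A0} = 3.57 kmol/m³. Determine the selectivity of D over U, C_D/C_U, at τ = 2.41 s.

Solving the coupled first-order balances gives C_D(τ) = [k₁/(k₂−k₁)]·C_{A0}·(e^(−k₁τ) − e^(−k₂τ)).
e^(−k₁τ) = e^(−1.14×2.41) = e^(−2.747) = 0.06409; e^(−k₂τ) = e^(−0.6652) = 0.5142.
C_D = 1.14×3.57/(0.276−1.14) × (0.06409−0.5142) = (-4.710)×(-0.4501) = 2.120 kmol/m³.
C_A = C_{A0}e^(−k₁τ) = 0.2288 kmol/m³, so C_U = C_{A0}−C_A−C_D = 1.221 kmol/m³; C_D/C_U = 1.74.

1.74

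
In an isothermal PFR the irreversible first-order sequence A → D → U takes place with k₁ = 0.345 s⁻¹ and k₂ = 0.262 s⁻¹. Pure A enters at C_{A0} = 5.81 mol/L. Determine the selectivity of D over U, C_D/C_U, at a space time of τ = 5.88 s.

The intermediate concentration in a first-order A→B→C sequence is C_D = k₁C_{A0}(e^(−k₁τ) − e^(−k₂τ))/(k₂−k₁).
e^(−k₁τ) = e^(−0.345×5.88) = e^(−2.029) = 0.1315; e^(−k₂τ) = e^(−1.541) = 0.2143.
C_D = 0.345×5.81/(0.262−0.345) × (0.1315−0.2143) = (-24.15)×(-0.08274) = 1.998 mol/L.
C_A = C_{A0}e^(−k₁τ) = 0.7641 mol/L, so C_U = C_{A0}−C_A−C_D = 3.048 mol/L; C_D/C_U = 0.656.

0.656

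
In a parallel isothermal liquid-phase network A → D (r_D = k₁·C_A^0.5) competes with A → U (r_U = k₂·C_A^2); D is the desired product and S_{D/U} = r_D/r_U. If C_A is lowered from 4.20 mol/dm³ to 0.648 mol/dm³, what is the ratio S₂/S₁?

S_{D/U} = (k₁/k₂)·C_A^-1.5, so S₂/S₁ = (C_{A,2}/C_{A,1})^-1.5.
= (0.648/4.20)^(-1.5) = (0.1543)^(-1.5) = 16.5.

16.5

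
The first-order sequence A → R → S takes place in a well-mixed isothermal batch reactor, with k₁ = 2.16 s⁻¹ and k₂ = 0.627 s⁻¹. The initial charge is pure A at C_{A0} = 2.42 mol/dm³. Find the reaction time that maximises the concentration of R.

0.807 s

Setting dC_R/dt = 0 gives t_opt = ln(k₂/k₁)/(k₂−k₁).
= ln(0.627/2.16)/(0.627−2.16) = ln(0.2903)/-1.533 = -1.237/-1.533 = 0.807 s.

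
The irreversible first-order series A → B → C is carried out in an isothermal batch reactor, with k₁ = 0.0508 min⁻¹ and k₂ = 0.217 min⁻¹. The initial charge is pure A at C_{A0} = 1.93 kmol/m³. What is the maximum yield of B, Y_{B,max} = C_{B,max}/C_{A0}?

At the optimum, C_{B,max}/C_{A0} = (k₁/k₂)^[k₂/(k₂−k₁)].
= (0.0508/0.217)^(0.217/(0.217−0.0508)) = (0.2341)^(1.306) = 0.1502.

0.150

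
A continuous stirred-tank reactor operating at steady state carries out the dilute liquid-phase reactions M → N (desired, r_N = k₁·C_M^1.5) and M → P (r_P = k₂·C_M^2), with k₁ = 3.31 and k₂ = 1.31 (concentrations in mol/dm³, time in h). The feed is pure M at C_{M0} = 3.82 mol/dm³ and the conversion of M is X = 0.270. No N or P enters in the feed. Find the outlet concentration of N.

Exit C_M = C_{M0}(1−X) = 3.82×0.730 = 2.789 mol/dm³.
A CSTR operates uniformly at the exit composition, giving r_N = 15.41 and r_P = 10.19 (each k·C_M^n at C_M = 2.789).
Fraction of consumed M going to N: r_N/(r_N+r_P) = 0.6021.
C_N = 0.6021·C_{M0}·X = 0.6021×3.82×0.270 = 0.621 mol/dm³.

0.621 mol/dm³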